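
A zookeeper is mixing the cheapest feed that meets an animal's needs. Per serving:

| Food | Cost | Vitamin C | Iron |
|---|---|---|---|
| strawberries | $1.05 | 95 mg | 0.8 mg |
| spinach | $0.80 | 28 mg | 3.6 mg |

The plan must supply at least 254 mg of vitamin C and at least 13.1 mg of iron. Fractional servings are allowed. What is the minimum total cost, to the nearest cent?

$4.41

The cheapest plan sits at a corner of the feasible region — with two constraints it uses at most two foods.
strawberries only: max(254/95, 13.1/0.8) = 16.38 servings → $17.19.
spinach only: max(254/28, 13.1/3.6) = 9.071 servings → $7.26.
strawberries + spinach with both tight: 1.713 servings and 3.258 servings → $4.41.
The minimum over all feasible corners is $4.41.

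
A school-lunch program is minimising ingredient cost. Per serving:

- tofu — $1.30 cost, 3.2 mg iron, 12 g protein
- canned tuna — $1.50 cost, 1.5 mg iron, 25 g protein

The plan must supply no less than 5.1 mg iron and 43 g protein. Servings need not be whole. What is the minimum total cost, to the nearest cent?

tofu only: max(5.1/3.2, 43/12) = 3.583 servings → $4.66.
canned tuna only: max(5.1/1.5, 43/25) = 3.4 servings → $5.10.
tofu + canned tuna with both tight: 1.016 servings and 1.232 servings → $3.17.
The minimum over all feasible corners is $3.17.

$3.17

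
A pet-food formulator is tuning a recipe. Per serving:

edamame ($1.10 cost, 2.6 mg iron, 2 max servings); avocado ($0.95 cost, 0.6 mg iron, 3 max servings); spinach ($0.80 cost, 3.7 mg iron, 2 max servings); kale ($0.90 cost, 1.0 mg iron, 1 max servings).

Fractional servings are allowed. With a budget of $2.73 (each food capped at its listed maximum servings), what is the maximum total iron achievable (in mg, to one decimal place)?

Iron per dollar: spinach 4.625, edamame 2.364, kale 1.111, avocado 0.6316.
Take 2 servings of spinach: spends $1.60, +7.4 mg iron (running total 7.4 mg).
Take 1.027 servings of edamame: spends $1.13, +2.7 mg iron (running total 10.1 mg).
Filling greedily by iron-per-dollar is optimal for one linear limit, giving 10.1 mg.

10.1 mg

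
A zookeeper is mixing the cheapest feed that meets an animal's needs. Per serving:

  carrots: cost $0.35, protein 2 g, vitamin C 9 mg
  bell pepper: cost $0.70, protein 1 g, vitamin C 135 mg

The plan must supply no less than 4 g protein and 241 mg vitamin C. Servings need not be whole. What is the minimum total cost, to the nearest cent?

At the optimum either one food covers both requirements or two foods hit both targets exactly; no other combination can be cheaper.
carrots only: max(4/2, 241/9) = 26.78 servings → $9.37.
bell pepper only: max(4/1, 241/135) = 4 servings → $2.80.
carrots + bell pepper with both tight: 1.146 servings and 1.709 servings → $1.60.
So the least-cost plan costs $1.60.

$1.60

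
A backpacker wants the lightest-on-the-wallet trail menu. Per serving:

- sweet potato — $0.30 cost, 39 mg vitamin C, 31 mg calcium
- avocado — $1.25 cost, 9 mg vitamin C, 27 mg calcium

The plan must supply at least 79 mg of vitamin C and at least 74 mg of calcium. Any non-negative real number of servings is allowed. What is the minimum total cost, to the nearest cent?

$0.72

This is a tiny linear program; its minimum lies at a vertex of the feasible set. List the vertices and price them.
sweet potato only: max(79/39, 74/31) = 2.387 servings → $0.72.
avocado only: max(79/9, 74/27) = 8.778 servings → $10.97.
sweet potato + avocado with both tight: 1.895 servings and 0.5646 servings → $1.27.
Cheapest feasible corner: $0.72.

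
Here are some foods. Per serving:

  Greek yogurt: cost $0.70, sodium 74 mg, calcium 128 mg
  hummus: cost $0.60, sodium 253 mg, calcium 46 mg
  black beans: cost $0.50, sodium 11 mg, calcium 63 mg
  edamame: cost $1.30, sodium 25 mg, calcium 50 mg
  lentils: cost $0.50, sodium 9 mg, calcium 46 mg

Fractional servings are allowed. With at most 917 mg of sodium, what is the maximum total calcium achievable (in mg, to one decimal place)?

Calcium per mg sodium: black beans 5.727, lentils 5.111, edamame 2, Greek yogurt 1.73, hummus 0.1818.
With no serving limits, spend the whole sodium allowance on black beans: 917 mg / 11 mg × 63 mg = 5251.9 mg.

5251.9 mg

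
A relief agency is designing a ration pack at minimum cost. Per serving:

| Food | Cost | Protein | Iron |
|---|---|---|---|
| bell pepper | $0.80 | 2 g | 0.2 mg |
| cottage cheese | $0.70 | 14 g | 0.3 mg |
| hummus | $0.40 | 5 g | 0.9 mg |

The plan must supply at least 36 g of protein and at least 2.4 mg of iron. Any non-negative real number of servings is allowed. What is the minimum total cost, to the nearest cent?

Check every corner: each single food scaled to meet both minima, and each pair solved so both constraints bind.
bell pepper only: max(36/2, 2.4/0.2) = 18 servings → $14.40.
cottage cheese only: max(36/14, 2.4/0.3) = 8 servings → $5.60.
hummus only: max(36/5, 2.4/0.9) = 7.2 servings → $2.88.
bell pepper + cottage cheese with both tight: 10.36 servings and 1.091 servings → $9.05.
bell pepper + hummus with both targets exact would need a negative amount; discard.
cottage cheese + hummus with both tight: 1.838 servings and 2.054 servings → $2.11.
So the least-cost plan costs $2.11.

$2.11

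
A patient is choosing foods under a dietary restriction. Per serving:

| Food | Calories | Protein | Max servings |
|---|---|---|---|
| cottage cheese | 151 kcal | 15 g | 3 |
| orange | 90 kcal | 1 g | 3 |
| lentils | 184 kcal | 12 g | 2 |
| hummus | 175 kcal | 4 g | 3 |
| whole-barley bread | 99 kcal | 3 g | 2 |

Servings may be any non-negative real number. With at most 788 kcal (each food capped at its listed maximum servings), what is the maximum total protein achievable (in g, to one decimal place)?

66.8 g

Protein per kcal: cottage cheese 0.09934, lentils 0.06522, whole-barley bread 0.0303, hummus 0.02286, orange 0.01111.
Take 3 servings of cottage cheese: uses 453 kcal, +45.0 g protein (running total 45.0 g).
Take 1.821 servings of lentils: uses 335 kcal, +21.8 g protein (running total 66.8 g).
Greedy by best ratio exhausts the calories allowance optimally: 66.8 g.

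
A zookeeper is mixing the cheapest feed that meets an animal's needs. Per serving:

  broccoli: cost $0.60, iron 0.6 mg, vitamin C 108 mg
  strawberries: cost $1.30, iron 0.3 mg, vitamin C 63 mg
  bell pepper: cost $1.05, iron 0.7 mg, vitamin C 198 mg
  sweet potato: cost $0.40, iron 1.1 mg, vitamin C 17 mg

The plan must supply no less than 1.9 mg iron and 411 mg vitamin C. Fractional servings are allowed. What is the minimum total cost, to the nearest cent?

Compare the cost at each extreme point of the feasible region.
broccoli only: max(1.9/0.6, 411/108) = 3.806 servings → $2.28.
strawberries only: max(1.9/0.3, 411/63) = 6.524 servings → $8.48.
bell pepper only: max(1.9/0.7, 411/198) = 2.714 servings → $2.85.
sweet potato only: max(1.9/1.1, 411/17) = 24.18 servings → $9.67.
broccoli + strawberries with both targets exact would need a negative amount; discard.
broccoli + bell pepper with both tight: 2.049 servings and 0.9583 servings → $2.24.
broccoli + sweet potato: the both-tight solution has a negative serving — not a feasible corner.
strawberries + bell pepper with both tight: 5.784 servings and 0.2353 servings → $7.77.
strawberries + sweet potato: intersection lies outside the first quadrant.
bell pepper + sweet potato with both tight: 2.039 servings and 0.4298 servings → $2.31.
Cheapest feasible corner: $2.24.

$2.24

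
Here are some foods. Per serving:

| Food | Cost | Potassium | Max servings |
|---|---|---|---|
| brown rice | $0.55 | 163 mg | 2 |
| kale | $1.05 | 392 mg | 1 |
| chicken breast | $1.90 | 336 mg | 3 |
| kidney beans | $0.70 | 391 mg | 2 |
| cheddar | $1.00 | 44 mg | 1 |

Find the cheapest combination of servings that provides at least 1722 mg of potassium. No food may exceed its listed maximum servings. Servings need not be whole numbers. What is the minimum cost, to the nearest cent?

Cost per mg of potassium: kidney beans $0.0018, kale $0.0027, brown rice $0.0034, chicken breast $0.0057, cheddar $0.0227.
Take 2 servings of kidney beans: +782.0 mg potassium for $1.40 (total $1.40, still need 940.0 mg).
Take 1 serving of kale: +392.0 mg potassium for $1.05 (total $2.45, still need 548.0 mg).
Take 2 servings of brown rice: +326.0 mg potassium for $1.10 (total $3.55, still need 222.0 mg).
Take 0.6607 servings of chicken breast: +222.0 mg potassium for $1.26 (total $4.81, still need 0.0 mg).
Greedy by cheapest-per-mg is optimal for a single linear constraint, so the minimum cost is $4.81.

$4.81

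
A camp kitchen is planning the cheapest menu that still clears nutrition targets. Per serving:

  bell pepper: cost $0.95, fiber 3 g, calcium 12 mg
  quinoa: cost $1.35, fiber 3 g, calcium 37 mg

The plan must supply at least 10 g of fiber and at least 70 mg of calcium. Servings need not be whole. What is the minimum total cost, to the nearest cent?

For a min-cost LP with two ≥-constraints, a basic feasible solution has at most two positive variables.
bell pepper only: max(10/3, 70/12) = 5.833 servings → $5.54.
quinoa only: max(10/3, 70/37) = 3.333 servings → $4.50.
bell pepper + quinoa with both tight: 2.133 servings and 1.2 servings → $3.65.
The minimum over all feasible corners is $3.65.

$3.65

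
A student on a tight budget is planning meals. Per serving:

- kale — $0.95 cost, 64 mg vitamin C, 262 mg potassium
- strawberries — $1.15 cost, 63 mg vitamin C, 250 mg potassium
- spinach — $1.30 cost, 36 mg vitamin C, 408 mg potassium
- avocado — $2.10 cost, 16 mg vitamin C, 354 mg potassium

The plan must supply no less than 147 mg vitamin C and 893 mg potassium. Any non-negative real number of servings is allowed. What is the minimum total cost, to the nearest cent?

$3.04

Minimising a linear cost over {vitamin C ≥ 147, potassium ≥ 893, servings ≥ 0} — the optimum is at a vertex, using one or two foods.
kale only: max(147/64, 893/262) = 3.408 servings → $3.24.
strawberries only: max(147/63, 893/250) = 3.572 servings → $4.11.
spinach only: max(147/36, 893/408) = 4.083 servings → $5.31.
avocado only: max(147/16, 893/354) = 9.188 servings → $19.29.
kale + strawberries: the both-tight solution has a negative serving — not a feasible corner.
kale + spinach with both tight: 1.668 servings and 1.117 servings → $3.04.
kale + avocado with both tight: 2.045 servings and 1.009 servings → $4.06.
strawberries + spinach with both tight: 1.666 servings and 1.168 servings → $3.43.
strawberries + avocado with both tight: 2.063 servings and 1.066 servings → $4.61.
spinach + avocado with both targets exact would need a negative amount; discard.
Cheapest feasible corner: $3.04.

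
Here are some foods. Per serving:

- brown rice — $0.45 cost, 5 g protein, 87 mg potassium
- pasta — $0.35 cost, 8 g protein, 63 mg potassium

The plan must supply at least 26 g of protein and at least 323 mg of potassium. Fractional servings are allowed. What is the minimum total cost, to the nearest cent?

brown rice only: max(26/5, 323/87) = 5.2 servings → $2.34.
pasta only: max(26/8, 323/63) = 5.127 servings → $1.79.
brown rice + pasta with both tight: 2.483 servings and 1.698 servings → $1.71.
Cheapest feasible corner: $1.71.

$1.71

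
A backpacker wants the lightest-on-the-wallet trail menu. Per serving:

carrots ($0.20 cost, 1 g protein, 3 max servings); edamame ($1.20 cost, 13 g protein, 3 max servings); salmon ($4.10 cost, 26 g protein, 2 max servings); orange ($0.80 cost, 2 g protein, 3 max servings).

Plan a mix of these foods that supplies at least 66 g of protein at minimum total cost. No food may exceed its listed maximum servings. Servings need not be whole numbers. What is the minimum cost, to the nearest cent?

$7.86

Cost per g of protein: edamame $0.0923, salmon $0.1577, carrots $0.2000, orange $0.4000.
Take 3 servings of edamame: +39.0 g protein for $3.60 (total $3.60, still need 27.0 g).
Take 1.038 servings of salmon: +27.0 g protein for $4.26 (total $7.86, still need 0.0 g).
Filling from the cheapest source first is optimal under one linear minimum: $7.86.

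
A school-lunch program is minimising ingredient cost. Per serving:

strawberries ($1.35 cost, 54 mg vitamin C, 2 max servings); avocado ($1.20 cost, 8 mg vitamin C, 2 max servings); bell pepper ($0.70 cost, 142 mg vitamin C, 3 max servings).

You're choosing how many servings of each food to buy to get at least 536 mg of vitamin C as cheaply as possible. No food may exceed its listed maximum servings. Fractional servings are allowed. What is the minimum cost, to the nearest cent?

Cost per mg of vitamin C: bell pepper $0.0049, strawberries $0.0250, avocado $0.1500.
Take 3 servings of bell pepper: +426.0 mg vitamin C for $2.10 (total $2.10, still need 110.0 mg).
Take 2 servings of strawberries: +108.0 mg vitamin C for $2.70 (total $4.80, still need 2.0 mg).
Take 0.25 servings of avocado: +2.0 mg vitamin C for $0.30 (total $5.10, still need 0.0 mg).
Filling from the cheapest source first is optimal under one linear minimum: $5.10.

$5.10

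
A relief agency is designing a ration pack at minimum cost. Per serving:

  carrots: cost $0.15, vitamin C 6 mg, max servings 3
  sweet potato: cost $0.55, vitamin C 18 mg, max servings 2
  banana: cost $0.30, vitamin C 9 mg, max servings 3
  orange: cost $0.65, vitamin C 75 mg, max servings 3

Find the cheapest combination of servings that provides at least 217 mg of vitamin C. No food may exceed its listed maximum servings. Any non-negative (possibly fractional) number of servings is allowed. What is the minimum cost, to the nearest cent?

$1.88

Cost per mg of vitamin C: orange $0.0087, carrots $0.0250, sweet potato $0.0306, banana $0.0333.
Take 2.893 servings of orange: +217.0 mg vitamin C for $1.88 (total $1.88, still need 0.0 mg).
Greedy by cheapest-per-mg is optimal for a single linear constraint, so the minimum cost is $1.88.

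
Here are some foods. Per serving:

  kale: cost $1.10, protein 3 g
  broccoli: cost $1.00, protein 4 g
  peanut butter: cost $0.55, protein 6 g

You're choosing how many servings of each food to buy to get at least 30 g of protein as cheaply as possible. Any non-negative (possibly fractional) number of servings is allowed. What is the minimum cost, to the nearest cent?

Cost per g of protein: peanut butter $0.0917, broccoli $0.2500, kale $0.3667.
With no serving limits, use only peanut butter: 30 g / 6 g = 5 servings × $0.55 = $2.75.

$2.75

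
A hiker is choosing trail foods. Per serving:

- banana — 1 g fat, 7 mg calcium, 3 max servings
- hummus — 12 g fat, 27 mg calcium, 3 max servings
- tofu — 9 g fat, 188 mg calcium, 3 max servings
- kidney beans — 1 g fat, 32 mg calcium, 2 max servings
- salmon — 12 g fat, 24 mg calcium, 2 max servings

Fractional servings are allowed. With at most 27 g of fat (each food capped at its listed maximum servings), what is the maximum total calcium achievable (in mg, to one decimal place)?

586.2 mg

Calcium per g fat: kidney beans 32, tofu 20.89, banana 7, hummus 2.25, salmon 2.
Take 2 servings of kidney beans: uses 2 g fat, +64.0 mg calcium (running total 64.0 mg).
Take 2.778 servings of tofu: uses 25 g fat, +522.2 mg calcium (running total 586.2 mg).
Greedy by best ratio exhausts the fat allowance optimally: 586.2 mg.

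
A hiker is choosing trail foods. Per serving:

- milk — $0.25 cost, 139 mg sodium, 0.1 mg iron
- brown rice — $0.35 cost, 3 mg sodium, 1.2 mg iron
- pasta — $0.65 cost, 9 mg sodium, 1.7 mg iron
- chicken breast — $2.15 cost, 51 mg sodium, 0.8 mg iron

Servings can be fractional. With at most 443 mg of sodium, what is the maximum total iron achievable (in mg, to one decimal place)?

177.2 mg

Iron per mg sodium: brown rice 0.4, pasta 0.1889, chicken breast 0.01569, milk 0.0007194.
With no serving limits, spend the whole sodium allowance on brown rice: 443 mg / 3 mg × 1.2 mg = 177.2 mg.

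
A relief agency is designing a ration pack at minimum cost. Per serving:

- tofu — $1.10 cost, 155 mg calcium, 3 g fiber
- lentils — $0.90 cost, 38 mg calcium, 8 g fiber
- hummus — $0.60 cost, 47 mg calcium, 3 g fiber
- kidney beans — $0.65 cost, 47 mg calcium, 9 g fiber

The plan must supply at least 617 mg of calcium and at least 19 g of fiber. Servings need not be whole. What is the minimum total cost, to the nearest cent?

For a min-cost LP with two ≥-constraints, a basic feasible solution has at most two positive variables.
tofu only: max(617/155, 19/3) = 6.333 servings → $6.97.
lentils only: max(617/38, 19/8) = 16.24 servings → $14.61.
hummus only: max(617/47, 19/3) = 13.13 servings → $7.88.
kidney beans only: max(617/47, 19/9) = 13.13 servings → $8.53.
tofu + lentils with both tight: 3.742 servings and 0.9716 servings → $4.99.
tofu + hummus with both tight: 2.957 servings and 3.377 servings → $5.28.
tofu + kidney beans with both tight: 3.716 servings and 0.8724 servings → $4.65.
lentils + hummus with both targets exact would need a negative amount; discard.
lentils + kidney beans: intersection lies outside the first quadrant.
hummus + kidney beans: intersection lies outside the first quadrant.
Cheapest feasible corner: $4.65.

$4.65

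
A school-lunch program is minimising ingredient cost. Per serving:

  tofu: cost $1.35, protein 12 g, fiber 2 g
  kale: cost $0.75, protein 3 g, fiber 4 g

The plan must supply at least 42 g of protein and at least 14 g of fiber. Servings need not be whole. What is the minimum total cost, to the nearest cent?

Minimising a linear cost over {protein ≥ 42, fiber ≥ 14, servings ≥ 0} — the optimum is at a vertex, using one or two foods.
tofu only: max(42/12, 14/2) = 7 servings → $9.45.
kale only: max(42/3, 14/4) = 14 servings → $10.50.
tofu + kale with both tight: 3 servings and 2 servings → $5.55.
Cheapest feasible corner: $5.55.

$5.55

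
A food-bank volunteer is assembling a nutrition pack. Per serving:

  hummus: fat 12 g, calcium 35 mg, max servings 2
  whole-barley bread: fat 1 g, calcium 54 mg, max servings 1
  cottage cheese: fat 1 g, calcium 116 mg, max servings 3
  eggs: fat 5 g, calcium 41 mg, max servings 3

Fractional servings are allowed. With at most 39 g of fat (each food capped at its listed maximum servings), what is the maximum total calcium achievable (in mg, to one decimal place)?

583.3 mg

Calcium per g fat: cottage cheese 116, whole-barley bread 54, eggs 8.2, hummus 2.917.
Take 3 servings of cottage cheese: uses 3 g fat, +348.0 mg calcium (running total 348.0 mg).
Take 1 serving of whole-barley bread: uses 1 g fat, +54.0 mg calcium (running total 402.0 mg).
Take 3 servings of eggs: uses 15 g fat, +123.0 mg calcium (running total 525.0 mg).
Take 1.667 servings of hummus: uses 20 g fat, +58.3 mg calcium (running total 583.3 mg).
Greedy by best ratio exhausts the fat allowance optimally: 583.3 mg.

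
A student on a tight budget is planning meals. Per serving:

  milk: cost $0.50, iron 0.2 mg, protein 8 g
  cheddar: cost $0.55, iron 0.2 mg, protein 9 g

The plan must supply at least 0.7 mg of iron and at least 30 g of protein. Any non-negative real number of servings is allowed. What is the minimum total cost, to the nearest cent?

$1.85

A basic optimal solution has at most two foods positive. Try each food alone and each pair with both targets met exactly.
milk only: max(0.7/0.2, 30/8) = 3.75 servings → $1.88.
cheddar only: max(0.7/0.2, 30/9) = 3.5 servings → $1.93.
milk + cheddar with both tight: 1.5 servings and 2 servings → $1.85.
Cheapest feasible corner: $1.85.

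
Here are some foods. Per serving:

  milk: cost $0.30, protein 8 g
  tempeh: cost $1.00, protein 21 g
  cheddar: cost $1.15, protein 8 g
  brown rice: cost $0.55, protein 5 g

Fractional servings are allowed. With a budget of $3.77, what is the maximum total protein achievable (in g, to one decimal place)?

Protein per dollar: milk 26.67, tempeh 21, brown rice 9.091, cheddar 6.957.
With no serving limits, spend the whole cost allowance on milk: $3.77 / $0.30 × 8 g = 100.5 g.

100.5 g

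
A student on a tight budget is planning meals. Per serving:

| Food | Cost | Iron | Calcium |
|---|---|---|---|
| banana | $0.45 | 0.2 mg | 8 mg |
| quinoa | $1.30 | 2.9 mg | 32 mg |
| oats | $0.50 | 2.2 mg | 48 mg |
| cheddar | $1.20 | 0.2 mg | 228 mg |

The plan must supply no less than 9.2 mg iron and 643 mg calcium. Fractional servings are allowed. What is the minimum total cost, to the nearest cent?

$4.37

banana only: max(9.2/0.2, 643/8) = 80.38 servings → $36.17.
quinoa only: max(9.2/2.9, 643/32) = 20.09 servings → $26.12.
oats only: max(9.2/2.2, 643/48) = 13.4 servings → $6.70.
cheddar only: max(9.2/0.2, 643/228) = 46 servings → $55.20.
banana + quinoa with both targets exact would need a negative amount; discard.
banana + oats: the both-tight solution has a negative serving — not a feasible corner.
banana + cheddar with both tight: 44.75 servings and 1.25 servings → $21.64.
quinoa + oats: the both-tight solution has a negative serving — not a feasible corner.
quinoa + cheddar with both tight: 3.007 servings and 2.398 servings → $6.79.
oats + cheddar with both tight: 4.002 servings and 1.978 servings → $4.37.
Cheapest feasible corner: $4.37.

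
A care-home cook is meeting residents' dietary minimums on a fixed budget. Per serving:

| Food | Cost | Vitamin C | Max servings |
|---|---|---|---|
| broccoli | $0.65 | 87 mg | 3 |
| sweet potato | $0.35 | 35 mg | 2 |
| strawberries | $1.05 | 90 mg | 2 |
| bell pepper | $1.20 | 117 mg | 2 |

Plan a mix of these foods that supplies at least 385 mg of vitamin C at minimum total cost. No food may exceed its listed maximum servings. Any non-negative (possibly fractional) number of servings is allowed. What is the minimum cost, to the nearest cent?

$3.20

Cost per mg of vitamin C: broccoli $0.0075, sweet potato $0.0100, bell pepper $0.0103, strawberries $0.0117.
Take 3 servings of broccoli: +261.0 mg vitamin C for $1.95 (total $1.95, still need 124.0 mg).
Take 2 servings of sweet potato: +70.0 mg vitamin C for $0.70 (total $2.65, still need 54.0 mg).
Take 0.4615 servings of bell pepper: +54.0 mg vitamin C for $0.55 (total $3.20, still need 0.0 mg).
Filling from the cheapest source first is optimal under one linear minimum: $3.20.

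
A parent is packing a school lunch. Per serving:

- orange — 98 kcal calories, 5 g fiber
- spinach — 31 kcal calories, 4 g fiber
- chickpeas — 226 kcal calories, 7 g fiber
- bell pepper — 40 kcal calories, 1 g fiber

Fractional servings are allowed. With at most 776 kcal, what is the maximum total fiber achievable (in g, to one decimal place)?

100.1 g

Fiber per kcal: spinach 0.129, orange 0.05102, chickpeas 0.03097, bell pepper 0.025.
With no serving limits, spend the whole calories allowance on spinach: 776 kcal / 31 kcal × 4 g = 100.1 g.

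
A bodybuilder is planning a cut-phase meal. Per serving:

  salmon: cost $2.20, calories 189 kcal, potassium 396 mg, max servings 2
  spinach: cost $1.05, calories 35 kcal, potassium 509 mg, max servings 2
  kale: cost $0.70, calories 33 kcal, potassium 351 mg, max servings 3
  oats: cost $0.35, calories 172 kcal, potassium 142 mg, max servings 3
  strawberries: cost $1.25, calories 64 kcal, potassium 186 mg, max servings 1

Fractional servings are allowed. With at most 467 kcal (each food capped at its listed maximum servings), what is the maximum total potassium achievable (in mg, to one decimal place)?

Potassium per kcal: spinach 14.54, kale 10.64, strawberries 2.906, salmon 2.095, oats 0.8256.
Take 2 servings of spinach: uses 70 kcal, +1018.0 mg potassium (running total 1018.0 mg).
Take 3 servings of kale: uses 99 kcal, +1053.0 mg potassium (running total 2071.0 mg).
Take 1 serving of strawberries: uses 64 kcal, +186.0 mg potassium (running total 2257.0 mg).
Take 1.238 servings of salmon: uses 234 kcal, +490.3 mg potassium (running total 2747.3 mg).
Greedy by best ratio exhausts the calories allowance optimally: 2747.3 mg.

2747.3 mg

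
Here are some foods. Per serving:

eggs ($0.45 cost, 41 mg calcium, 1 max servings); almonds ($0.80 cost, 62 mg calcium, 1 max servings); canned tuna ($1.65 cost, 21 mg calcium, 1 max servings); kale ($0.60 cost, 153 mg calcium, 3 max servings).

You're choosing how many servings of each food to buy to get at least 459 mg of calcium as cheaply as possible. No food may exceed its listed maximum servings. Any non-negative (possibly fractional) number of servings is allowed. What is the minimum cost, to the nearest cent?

$1.80

Cost per mg of calcium: kale $0.0039, eggs $0.0110, almonds $0.0129, canned tuna $0.0786.
Take 3 servings of kale: +459.0 mg calcium for $1.80 (total $1.80, still need 0.0 mg).
Filling from the cheapest source first is optimal under one linear minimum: $1.80.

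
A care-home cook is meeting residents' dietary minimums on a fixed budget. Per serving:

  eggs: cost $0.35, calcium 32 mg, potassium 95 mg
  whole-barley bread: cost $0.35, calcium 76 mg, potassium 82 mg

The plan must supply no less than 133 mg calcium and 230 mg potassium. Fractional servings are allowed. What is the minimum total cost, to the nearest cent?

$0.90

Minimising a linear cost over {calcium ≥ 133, potassium ≥ 230, servings ≥ 0} — the optimum is at a vertex, using one or two foods.
eggs only: max(133/32, 230/95) = 4.156 servings → $1.45.
whole-barley bread only: max(133/76, 230/82) = 2.805 servings → $0.98.
eggs + whole-barley bread with both tight: 1.43 servings and 1.148 servings → $0.90.
So the least-cost plan costs $0.90.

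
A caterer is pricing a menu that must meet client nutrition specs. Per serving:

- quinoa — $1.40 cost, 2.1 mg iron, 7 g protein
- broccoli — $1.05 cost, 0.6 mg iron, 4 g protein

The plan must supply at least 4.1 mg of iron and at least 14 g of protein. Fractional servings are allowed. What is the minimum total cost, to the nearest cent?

Check every corner: each single food scaled to meet both minima, and each pair solved so both constraints bind.
quinoa only: max(4.1/2.1, 14/7) = 2 servings → $2.80.
broccoli only: max(4.1/0.6, 14/4) = 6.833 servings → $7.17.
quinoa + broccoli with both tight: 1.905 servings and 0.1667 servings → $2.84.
So the least-cost plan costs $2.80.

$2.80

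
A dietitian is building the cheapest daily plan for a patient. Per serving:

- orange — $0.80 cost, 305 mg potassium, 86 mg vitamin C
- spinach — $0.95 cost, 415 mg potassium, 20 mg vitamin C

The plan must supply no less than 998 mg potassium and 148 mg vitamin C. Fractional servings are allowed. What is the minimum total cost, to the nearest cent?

$2.43

At the optimum either one food covers both requirements or two foods hit both targets exactly; no other combination can be cheaper.
orange only: max(998/305, 148/86) = 3.272 servings → $2.62.
spinach only: max(998/415, 148/20) = 7.4 servings → $7.03.
orange + spinach with both tight: 1.401 servings and 1.375 servings → $2.43.
The minimum over all feasible corners is $2.43.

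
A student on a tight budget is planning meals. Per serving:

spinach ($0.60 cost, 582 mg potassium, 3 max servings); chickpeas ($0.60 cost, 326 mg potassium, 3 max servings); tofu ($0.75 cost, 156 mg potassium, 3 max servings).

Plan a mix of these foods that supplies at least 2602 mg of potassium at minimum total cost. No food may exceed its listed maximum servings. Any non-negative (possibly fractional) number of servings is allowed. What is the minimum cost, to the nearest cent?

Cost per mg of potassium: spinach $0.0010, chickpeas $0.0018, tofu $0.0048.
Take 3 servings of spinach: +1746.0 mg potassium for $1.80 (total $1.80, still need 856.0 mg).
Take 2.626 servings of chickpeas: +856.0 mg potassium for $1.58 (total $3.38, still need 0.0 mg).
Filling from the cheapest source first is optimal under one linear minimum: $3.38.

$3.38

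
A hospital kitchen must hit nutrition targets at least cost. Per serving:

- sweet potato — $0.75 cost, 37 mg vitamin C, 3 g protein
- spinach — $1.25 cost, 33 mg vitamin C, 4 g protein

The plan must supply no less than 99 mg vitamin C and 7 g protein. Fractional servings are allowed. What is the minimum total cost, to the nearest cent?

At the optimum either one food covers both requirements or two foods hit both targets exactly; no other combination can be cheaper.
sweet potato only: max(99/37, 7/3) = 2.676 servings → $2.01.
spinach only: max(99/33, 7/4) = 3 servings → $3.75.
sweet potato + spinach with both targets exact would need a negative amount; discard.
So the least-cost plan costs $2.01.

$2.01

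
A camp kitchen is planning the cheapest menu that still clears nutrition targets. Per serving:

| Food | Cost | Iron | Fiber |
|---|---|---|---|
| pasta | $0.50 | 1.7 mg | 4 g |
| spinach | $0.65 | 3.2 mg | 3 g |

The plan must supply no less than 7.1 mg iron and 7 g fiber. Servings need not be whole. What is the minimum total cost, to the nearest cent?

$1.46

pasta only: max(7.1/1.7, 7/4) = 4.176 servings → $2.09.
spinach only: max(7.1/3.2, 7/3) = 2.333 servings → $1.52.
pasta + spinach with both tight: 0.1429 servings and 2.143 servings → $1.46.
Cheapest feasible corner: $1.46.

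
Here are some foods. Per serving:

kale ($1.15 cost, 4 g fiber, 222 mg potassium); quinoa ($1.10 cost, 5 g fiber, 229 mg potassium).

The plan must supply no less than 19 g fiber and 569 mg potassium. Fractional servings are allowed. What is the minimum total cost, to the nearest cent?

An LP optimum is at a vertex; with two nutrient constraints at most two foods are used. Check each candidate.
kale only: max(19/4, 569/222) = 4.75 servings → $5.46.
quinoa only: max(19/5, 569/229) = 3.8 servings → $4.18.
kale + quinoa: intersection lies outside the first quadrant.
The minimum over all feasible corners is $4.18.

$4.18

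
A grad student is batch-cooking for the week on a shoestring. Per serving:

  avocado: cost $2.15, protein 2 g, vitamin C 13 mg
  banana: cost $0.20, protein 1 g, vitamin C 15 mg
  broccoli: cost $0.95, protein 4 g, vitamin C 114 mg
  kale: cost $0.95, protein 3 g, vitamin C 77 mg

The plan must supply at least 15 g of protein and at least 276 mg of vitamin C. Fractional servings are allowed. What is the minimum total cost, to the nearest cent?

At the optimum either one food covers both requirements or two foods hit both targets exactly; no other combination can be cheaper.
avocado only: max(15/2, 276/13) = 21.23 servings → $45.65.
banana only: max(15/1, 276/15) = 18.4 servings → $3.68.
broccoli only: max(15/4, 276/114) = 3.75 servings → $3.56.
kale only: max(15/3, 276/77) = 5 servings → $4.75.
avocado + banana: the both-tight solution has a negative serving — not a feasible corner.
avocado + broccoli with both tight: 3.443 servings and 2.028 servings → $9.33.
avocado + kale with both tight: 2.843 servings and 3.104 servings → $9.06.
banana + broccoli with both tight: 11.22 servings and 0.9444 servings → $3.14.
banana + kale with both tight: 10.22 servings and 1.594 servings → $3.56.
broccoli + kale: intersection lies outside the first quadrant.
Cheapest feasible corner: $3.14.

$3.14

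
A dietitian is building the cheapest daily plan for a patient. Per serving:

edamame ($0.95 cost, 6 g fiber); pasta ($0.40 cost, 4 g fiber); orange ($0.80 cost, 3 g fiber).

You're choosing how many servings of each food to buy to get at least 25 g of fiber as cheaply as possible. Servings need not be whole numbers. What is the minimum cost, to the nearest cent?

Cost per g of fiber: pasta $0.1000, edamame $0.1583, orange $0.2667.
With no serving limits, use only pasta: 25 g / 4 g = 6.25 servings × $0.40 = $2.50.

$2.50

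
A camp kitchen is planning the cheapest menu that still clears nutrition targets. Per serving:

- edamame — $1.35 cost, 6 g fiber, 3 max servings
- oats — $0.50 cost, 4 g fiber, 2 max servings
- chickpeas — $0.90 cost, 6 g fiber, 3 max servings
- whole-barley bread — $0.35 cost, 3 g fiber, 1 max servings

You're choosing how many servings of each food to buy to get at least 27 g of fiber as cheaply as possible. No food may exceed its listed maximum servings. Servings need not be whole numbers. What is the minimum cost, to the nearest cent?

$3.75

Cost per g of fiber: whole-barley bread $0.1167, oats $0.1250, chickpeas $0.1500, edamame $0.2250.
Take 1 serving of whole-barley bread: +3.0 g fiber for $0.35 (total $0.35, still need 24.0 g).
Take 2 servings of oats: +8.0 g fiber for $1.00 (total $1.35, still need 16.0 g).
Take 2.667 servings of chickpeas: +16.0 g fiber for $2.40 (total $3.75, still need 0.0 g).
Greedy by cheapest-per-g is optimal for a single linear constraint, so the minimum cost is $3.75.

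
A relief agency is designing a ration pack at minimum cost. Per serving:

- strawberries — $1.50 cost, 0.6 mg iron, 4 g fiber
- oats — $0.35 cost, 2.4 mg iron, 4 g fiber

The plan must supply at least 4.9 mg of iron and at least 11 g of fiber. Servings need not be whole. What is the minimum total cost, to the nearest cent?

strawberries only: max(4.9/0.6, 11/4) = 8.167 servings → $12.25.
oats only: max(4.9/2.4, 11/4) = 2.75 servings → $0.96.
strawberries + oats with both tight: 0.9444 servings and 1.806 servings → $2.05.
So the least-cost plan costs $0.96.

$0.96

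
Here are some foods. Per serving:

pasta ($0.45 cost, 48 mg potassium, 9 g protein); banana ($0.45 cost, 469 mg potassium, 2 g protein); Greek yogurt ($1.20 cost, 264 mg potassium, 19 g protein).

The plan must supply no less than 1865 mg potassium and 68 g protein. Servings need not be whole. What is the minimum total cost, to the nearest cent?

$4.55

The cheapest plan sits at a corner of the feasible region — with two constraints it uses at most two foods.
pasta only: max(1865/48, 68/9) = 38.85 servings → $17.48.
banana only: max(1865/469, 68/2) = 34 servings → $15.30.
Greek yogurt only: max(1865/264, 68/19) = 7.064 servings → $8.48.
pasta + banana with both tight: 6.827 servings and 3.278 servings → $4.55.
pasta + Greek yogurt with both targets exact would need a negative amount; discard.
banana + Greek yogurt with both tight: 2.086 servings and 3.359 servings → $4.97.
So the least-cost plan costs $4.55.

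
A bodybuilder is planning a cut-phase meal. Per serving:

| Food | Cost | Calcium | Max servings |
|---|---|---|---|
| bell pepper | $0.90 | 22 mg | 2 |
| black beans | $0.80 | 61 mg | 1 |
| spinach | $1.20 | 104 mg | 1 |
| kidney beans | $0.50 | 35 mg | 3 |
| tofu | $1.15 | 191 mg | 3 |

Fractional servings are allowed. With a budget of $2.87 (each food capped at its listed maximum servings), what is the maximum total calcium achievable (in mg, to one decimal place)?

476.7 mg

Calcium per dollar: tofu 166.1, spinach 86.67, black beans 76.25, kidney beans 70, bell pepper 24.44.
Take 2.496 servings of tofu: spends $2.87, +476.7 mg calcium (running total 476.7 mg).
Filling greedily by calcium-per-dollar is optimal for one linear limit, giving 476.7 mg.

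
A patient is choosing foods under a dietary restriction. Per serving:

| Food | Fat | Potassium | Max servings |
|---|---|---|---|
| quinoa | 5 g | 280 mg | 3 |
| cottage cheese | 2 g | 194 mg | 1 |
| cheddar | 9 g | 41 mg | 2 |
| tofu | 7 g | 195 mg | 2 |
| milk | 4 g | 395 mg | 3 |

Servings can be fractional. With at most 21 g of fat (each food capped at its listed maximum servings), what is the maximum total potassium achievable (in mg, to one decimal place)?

Potassium per g fat: milk 98.75, cottage cheese 97, quinoa 56, tofu 27.86, cheddar 4.556.
Take 3 servings of milk: uses 12 g fat, +1185.0 mg potassium (running total 1185.0 mg).
Take 1 serving of cottage cheese: uses 2 g fat, +194.0 mg potassium (running total 1379.0 mg).
Take 1.4 servings of quinoa: uses 7 g fat, +392.0 mg potassium (running total 1771.0 mg).
Filling greedily by potassium-per-g fat is optimal for one linear limit, giving 1771.0 mg.

1771.0 mg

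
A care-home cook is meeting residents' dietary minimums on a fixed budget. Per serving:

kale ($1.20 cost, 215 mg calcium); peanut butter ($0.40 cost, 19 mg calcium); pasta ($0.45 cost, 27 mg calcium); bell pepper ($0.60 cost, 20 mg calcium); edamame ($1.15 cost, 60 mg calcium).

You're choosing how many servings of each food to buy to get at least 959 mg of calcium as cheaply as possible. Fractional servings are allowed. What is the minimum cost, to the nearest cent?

$5.35

Cost per mg of calcium: kale $0.0056, pasta $0.0167, edamame $0.0192, peanut butter $0.0211, bell pepper $0.0300.
With no serving limits, use only kale: 959 mg / 215 mg = 4.46 servings × $1.20 = $5.35.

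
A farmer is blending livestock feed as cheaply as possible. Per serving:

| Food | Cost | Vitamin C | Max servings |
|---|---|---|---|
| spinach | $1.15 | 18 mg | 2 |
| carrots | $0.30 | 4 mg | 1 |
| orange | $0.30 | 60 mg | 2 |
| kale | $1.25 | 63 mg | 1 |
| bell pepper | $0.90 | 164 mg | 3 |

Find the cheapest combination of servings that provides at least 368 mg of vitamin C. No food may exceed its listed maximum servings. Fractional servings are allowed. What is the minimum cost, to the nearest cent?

$1.96

Cost per mg of vitamin C: orange $0.0050, bell pepper $0.0055, kale $0.0198, spinach $0.0639, carrots $0.0750.
Take 2 servings of orange: +120.0 mg vitamin C for $0.60 (total $0.60, still need 248.0 mg).
Take 1.512 servings of bell pepper: +248.0 mg vitamin C for $1.36 (total $1.96, still need 0.0 mg).
Greedy by cheapest-per-mg is optimal for a single linear constraint, so the minimum cost is $1.96.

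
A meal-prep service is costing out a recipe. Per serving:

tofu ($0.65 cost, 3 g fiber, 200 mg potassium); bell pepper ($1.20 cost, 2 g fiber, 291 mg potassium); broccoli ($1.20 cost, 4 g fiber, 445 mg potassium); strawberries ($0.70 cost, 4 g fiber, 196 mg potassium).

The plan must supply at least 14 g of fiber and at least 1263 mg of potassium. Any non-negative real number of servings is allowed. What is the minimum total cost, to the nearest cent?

$3.61

tofu only: max(14/3, 1263/200) = 6.315 servings → $4.10.
bell pepper only: max(14/2, 1263/291) = 7 servings → $8.40.
broccoli only: max(14/4, 1263/445) = 3.5 servings → $4.20.
strawberries only: max(14/4, 1263/196) = 6.444 servings → $4.51.
tofu + bell pepper with both tight: 3.273 servings and 2.091 servings → $4.64.
tofu + broccoli with both tight: 2.202 servings and 1.849 servings → $3.65.
tofu + strawberries: intersection lies outside the first quadrant.
bell pepper + broccoli: the both-tight solution has a negative serving — not a feasible corner.
bell pepper + strawberries with both tight: 2.99 servings and 2.005 servings → $4.99.
broccoli + strawberries with both tight: 2.317 servings and 1.183 servings → $3.61.
Cheapest feasible corner: $3.61.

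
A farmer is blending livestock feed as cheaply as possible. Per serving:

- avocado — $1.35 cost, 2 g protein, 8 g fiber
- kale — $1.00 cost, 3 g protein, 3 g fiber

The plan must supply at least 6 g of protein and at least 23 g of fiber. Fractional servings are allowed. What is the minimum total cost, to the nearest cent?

At the optimum either one food covers both requirements or two foods hit both targets exactly; no other combination can be cheaper.
avocado only: max(6/2, 23/8) = 3 servings → $4.05.
kale only: max(6/3, 23/3) = 7.667 servings → $7.67.
avocado + kale with both tight: 2.833 servings and 0.1111 servings → $3.94.
Cheapest feasible corner: $3.94.

$3.94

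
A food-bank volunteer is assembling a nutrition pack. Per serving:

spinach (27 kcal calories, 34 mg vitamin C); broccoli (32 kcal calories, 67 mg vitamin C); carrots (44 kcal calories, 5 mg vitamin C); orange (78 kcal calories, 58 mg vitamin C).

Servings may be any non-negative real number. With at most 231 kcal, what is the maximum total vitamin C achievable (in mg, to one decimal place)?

Vitamin C per kcal: broccoli 2.094, spinach 1.259, orange 0.7436, carrots 0.1136.
With no serving limits, spend the whole calories allowance on broccoli: 231 kcal / 32 kcal × 67 mg = 483.7 mg.

483.7 mg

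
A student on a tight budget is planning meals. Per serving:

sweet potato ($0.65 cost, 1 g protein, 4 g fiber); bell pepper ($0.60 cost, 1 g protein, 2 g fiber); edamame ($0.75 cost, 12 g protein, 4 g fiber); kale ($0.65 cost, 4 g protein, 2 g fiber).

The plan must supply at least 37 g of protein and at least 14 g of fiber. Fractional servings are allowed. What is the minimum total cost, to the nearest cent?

Compare the cost at each extreme point of the feasible region.
sweet potato only: max(37/1, 14/4) = 37 servings → $24.05.
bell pepper only: max(37/1, 14/2) = 37 servings → $22.20.
edamame only: max(37/12, 14/4) = 3.5 servings → $2.62.
kale only: max(37/4, 14/2) = 9.25 servings → $6.01.
sweet potato + bell pepper: intersection lies outside the first quadrant.
sweet potato + edamame with both tight: 0.4545 servings and 3.045 servings → $2.58.
sweet potato + kale: the both-tight solution has a negative serving — not a feasible corner.
bell pepper + edamame with both tight: 1 serving and 3 servings → $2.85.
bell pepper + kale: the both-tight solution has a negative serving — not a feasible corner.
edamame + kale with both tight: 2.25 servings and 2.5 servings → $3.31.
So the least-cost plan costs $2.58.

$2.58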